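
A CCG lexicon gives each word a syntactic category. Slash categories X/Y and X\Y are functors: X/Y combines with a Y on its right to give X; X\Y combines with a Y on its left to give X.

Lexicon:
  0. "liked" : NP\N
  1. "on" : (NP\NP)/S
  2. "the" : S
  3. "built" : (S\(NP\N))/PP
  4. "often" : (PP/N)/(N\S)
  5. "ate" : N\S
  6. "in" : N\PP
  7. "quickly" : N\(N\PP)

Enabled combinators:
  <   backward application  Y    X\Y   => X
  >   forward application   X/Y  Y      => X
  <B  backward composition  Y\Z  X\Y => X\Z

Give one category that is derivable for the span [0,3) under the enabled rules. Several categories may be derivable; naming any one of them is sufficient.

NP\N

[0,8] S   <
  [0,3] NP\N   <B
    [0,1] "liked" : NP\N
    [1,3] NP\NP   >
      [1,2] "on" : (NP\NP)/S
      [2,3] "the" : S
  [3,8] S\(NP\N)   >
    [3,4] "built" : (S\(NP\N))/PP
    [4,8] PP   >
      [4,6] PP/N   >
        [4,5] "often" : (PP/N)/(N\S)
        [5,6] "ate" : N\S
      [6,8] N   <
        [6,7] "in" : N\PP
        [7,8] "quickly" : N\(N\PP)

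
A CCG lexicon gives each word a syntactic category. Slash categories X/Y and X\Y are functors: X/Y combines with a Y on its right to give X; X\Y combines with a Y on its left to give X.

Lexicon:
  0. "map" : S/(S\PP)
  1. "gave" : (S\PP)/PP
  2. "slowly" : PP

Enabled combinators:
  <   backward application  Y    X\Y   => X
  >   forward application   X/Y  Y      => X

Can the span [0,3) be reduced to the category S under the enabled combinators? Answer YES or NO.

[0,3] S   >
  [0,1] "map" : S/(S\PP)
  [1,3] S\PP   >
    [1,2] "gave" : (S\PP)/PP
    [2,3] "slowly" : PP

YES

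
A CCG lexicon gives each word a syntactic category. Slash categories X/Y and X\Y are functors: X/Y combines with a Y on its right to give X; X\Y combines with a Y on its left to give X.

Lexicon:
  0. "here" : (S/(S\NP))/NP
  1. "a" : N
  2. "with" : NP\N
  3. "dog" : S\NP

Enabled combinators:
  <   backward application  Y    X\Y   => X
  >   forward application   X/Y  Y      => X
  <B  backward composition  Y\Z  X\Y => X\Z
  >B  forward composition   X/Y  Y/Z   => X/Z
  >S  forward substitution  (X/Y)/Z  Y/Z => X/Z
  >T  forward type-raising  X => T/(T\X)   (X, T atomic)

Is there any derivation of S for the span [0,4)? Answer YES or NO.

YES

[0,4] S   >
  [0,3] S/(S\NP)   >
    [0,1] "here" : (S/(S\NP))/NP
    [1,3] NP   <
      [1,2] "a" : N
      [2,3] "with" : NP\N
  [3,4] "dog" : S\NP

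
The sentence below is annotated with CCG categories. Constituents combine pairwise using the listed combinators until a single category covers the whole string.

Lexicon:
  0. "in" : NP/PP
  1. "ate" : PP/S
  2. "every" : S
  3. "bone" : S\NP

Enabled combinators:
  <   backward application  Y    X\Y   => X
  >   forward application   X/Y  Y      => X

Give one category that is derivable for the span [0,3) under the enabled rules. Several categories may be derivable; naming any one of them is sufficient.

NP

[0,4] S   <
  [0,3] NP   >
    [0,1] "in" : NP/PP
    [1,3] PP   >
      [1,2] "ate" : PP/S
      [2,3] "every" : S
  [3,4] "bone" : S\NP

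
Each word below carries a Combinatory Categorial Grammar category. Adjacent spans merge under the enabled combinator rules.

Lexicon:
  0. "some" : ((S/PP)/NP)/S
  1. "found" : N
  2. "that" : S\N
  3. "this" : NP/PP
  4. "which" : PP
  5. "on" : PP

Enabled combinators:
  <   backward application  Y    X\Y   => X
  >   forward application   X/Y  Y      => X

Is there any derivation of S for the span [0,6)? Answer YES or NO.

YES

[0,6] S   >
  [0,5] S/PP   >
    [0,3] (S/PP)/NP   >
      [0,1] "some" : ((S/PP)/NP)/S
      [1,3] S   <
        [1,2] "found" : N
        [2,3] "that" : S\N
    [3,5] NP   >
      [3,4] "this" : NP/PP
      [4,5] "which" : PP
  [5,6] "on" : PP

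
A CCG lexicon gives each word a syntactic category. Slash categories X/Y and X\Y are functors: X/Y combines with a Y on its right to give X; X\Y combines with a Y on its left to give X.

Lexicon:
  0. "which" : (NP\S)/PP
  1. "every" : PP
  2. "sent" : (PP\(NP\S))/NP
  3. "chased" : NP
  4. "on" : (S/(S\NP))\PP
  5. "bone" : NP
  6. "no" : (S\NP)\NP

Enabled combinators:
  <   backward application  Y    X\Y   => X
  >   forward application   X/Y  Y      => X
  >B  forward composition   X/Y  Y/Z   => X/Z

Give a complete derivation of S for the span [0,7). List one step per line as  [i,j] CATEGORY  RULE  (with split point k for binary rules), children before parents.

[0,1] (NP\S)/PP  lex  "which"
[1,2] PP  lex  "every"
[0,2] NP\S  >  k=1
[2,3] (PP\(NP\S))/NP  lex  "sent"
[3,4] NP  lex  "chased"
[2,4] PP\(NP\S)  >  k=3
[0,4] PP  <  k=2
[4,5] (S/(S\NP))\PP  lex  "on"
[0,5] S/(S\NP)  <  k=4
[5,6] NP  lex  "bone"
[6,7] (S\NP)\NP  lex  "no"
[5,7] S\NP  <  k=6
[0,7] S  >  k=5

[0,7] S   >
  [0,5] S/(S\NP)   <
    [0,4] PP   <
      [0,2] NP\S   >
        [0,1] "which" : (NP\S)/PP
        [1,2] "every" : PP
      [2,4] PP\(NP\S)   >
        [2,3] "sent" : (PP\(NP\S))/NP
        [3,4] "chased" : NP
    [4,5] "on" : (S/(S\NP))\PP
  [5,7] S\NP   <
    [5,6] "bone" : NP
    [6,7] "no" : (S\NP)\NP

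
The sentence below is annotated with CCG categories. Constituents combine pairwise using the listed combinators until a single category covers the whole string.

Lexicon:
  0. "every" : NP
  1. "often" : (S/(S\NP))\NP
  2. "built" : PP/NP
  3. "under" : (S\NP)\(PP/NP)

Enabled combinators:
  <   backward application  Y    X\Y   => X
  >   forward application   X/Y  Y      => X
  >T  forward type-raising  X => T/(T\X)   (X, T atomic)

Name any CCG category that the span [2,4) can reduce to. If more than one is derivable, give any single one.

S\NP

[0,4] S   >
  [0,2] S/(S\NP)   <
    [0,1] "every" : NP
    [1,2] "often" : (S/(S\NP))\NP
  [2,4] S\NP   <
    [2,3] "built" : PP/NP
    [3,4] "under" : (S\NP)\(PP/NP)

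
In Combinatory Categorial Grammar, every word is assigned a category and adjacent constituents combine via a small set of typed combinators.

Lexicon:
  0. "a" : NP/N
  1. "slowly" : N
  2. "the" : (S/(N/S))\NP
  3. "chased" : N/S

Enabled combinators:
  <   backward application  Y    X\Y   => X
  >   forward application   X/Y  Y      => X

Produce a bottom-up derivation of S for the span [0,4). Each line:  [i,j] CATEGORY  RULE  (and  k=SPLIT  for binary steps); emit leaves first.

[0,4] S   >
  [0,3] S/(N/S)   <
    [0,2] NP   >
      [0,1] "a" : NP/N
      [1,2] "slowly" : N
    [2,3] "the" : (S/(N/S))\NP
  [3,4] "chased" : N/S

[0,1] NP/N  lex  "a"
[1,2] N  lex  "slowly"
[0,2] NP  >  k=1
[2,3] (S/(N/S))\NP  lex  "the"
[0,3] S/(N/S)  <  k=2
[3,4] N/S  lex  "chased"
[0,4] S  >  k=3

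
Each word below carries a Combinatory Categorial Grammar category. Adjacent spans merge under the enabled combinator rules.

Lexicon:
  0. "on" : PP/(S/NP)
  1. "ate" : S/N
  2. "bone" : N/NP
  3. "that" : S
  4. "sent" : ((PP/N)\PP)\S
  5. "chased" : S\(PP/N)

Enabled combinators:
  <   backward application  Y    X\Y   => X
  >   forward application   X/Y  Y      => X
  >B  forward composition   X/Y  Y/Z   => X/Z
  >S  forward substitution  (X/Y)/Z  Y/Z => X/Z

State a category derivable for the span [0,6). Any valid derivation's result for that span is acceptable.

[0,6] S   <
  [0,5] PP/N   <
    [0,3] PP   >
      [0,1] "on" : PP/(S/NP)
      [1,3] S/NP   >B
        [1,2] "ate" : S/N
        [2,3] "bone" : N/NP
    [3,5] (PP/N)\PP   <
      [3,4] "that" : S
      [4,5] "sent" : ((PP/N)\PP)\S
  [5,6] "chased" : S\(PP/N)

S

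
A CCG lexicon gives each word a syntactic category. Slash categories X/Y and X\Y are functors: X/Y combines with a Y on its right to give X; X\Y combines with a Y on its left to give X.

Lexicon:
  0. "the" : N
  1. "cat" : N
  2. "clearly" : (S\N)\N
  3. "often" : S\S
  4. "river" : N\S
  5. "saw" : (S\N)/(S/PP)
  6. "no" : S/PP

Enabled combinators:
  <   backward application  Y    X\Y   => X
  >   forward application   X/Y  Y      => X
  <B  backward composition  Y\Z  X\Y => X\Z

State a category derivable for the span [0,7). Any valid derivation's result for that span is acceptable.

[0,7] S   <
  [0,1] "the" : N
  [1,7] S\N   <B
    [1,5] N\N   <B
      [1,4] S\N   <B
        [1,3] S\N   <
          [1,2] "cat" : N
          [2,3] "clearly" : (S\N)\N
        [3,4] "often" : S\S
      [4,5] "river" : N\S
    [5,7] S\N   >
      [5,6] "saw" : (S\N)/(S/PP)
      [6,7] "no" : S/PP

S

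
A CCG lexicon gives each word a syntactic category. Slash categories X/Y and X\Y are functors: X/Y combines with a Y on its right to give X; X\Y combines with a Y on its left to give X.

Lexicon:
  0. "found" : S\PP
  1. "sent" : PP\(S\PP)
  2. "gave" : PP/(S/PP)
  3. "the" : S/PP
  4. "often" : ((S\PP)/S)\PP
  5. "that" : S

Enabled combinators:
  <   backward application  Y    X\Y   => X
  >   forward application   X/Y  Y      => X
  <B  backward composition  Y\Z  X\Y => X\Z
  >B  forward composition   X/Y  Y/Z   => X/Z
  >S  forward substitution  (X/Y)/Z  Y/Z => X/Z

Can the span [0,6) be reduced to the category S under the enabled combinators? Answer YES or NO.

[0,6] S   <
  [0,2] PP   <
    [0,1] "found" : S\PP
    [1,2] "sent" : PP\(S\PP)
  [2,6] S\PP   >
    [2,5] (S\PP)/S   <
      [2,4] PP   >
        [2,3] "gave" : PP/(S/PP)
        [3,4] "the" : S/PP
      [4,5] "often" : ((S\PP)/S)\PP
    [5,6] "that" : S

YES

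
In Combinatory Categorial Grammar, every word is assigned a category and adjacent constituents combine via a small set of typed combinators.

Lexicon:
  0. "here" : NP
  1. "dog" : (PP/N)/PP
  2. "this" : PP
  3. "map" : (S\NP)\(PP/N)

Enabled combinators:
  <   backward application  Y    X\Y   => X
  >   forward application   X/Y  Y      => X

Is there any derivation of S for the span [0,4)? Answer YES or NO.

YES

[0,4] S   <
  [0,1] "here" : NP
  [1,4] S\NP   <
    [1,3] PP/N   >
      [1,2] "dog" : (PP/N)/PP
      [2,3] "this" : PP
    [3,4] "map" : (S\NP)\(PP/N)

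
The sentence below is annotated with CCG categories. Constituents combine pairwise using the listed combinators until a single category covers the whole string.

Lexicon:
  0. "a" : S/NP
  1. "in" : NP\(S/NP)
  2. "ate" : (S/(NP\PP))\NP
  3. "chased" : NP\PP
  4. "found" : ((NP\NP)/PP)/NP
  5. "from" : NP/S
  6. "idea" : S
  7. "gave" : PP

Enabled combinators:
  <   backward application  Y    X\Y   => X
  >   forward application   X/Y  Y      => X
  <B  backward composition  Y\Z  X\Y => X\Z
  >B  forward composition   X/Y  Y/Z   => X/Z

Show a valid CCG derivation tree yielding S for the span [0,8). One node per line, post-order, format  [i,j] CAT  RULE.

[0,1] S/NP  lex  "a"
[1,2] NP\(S/NP)  lex  "in"
[0,2] NP  <  k=1
[2,3] (S/(NP\PP))\NP  lex  "ate"
[0,3] S/(NP\PP)  <  k=2
[3,4] NP\PP  lex  "chased"
[4,5] ((NP\NP)/PP)/NP  lex  "found"
[5,6] NP/S  lex  "from"
[6,7] S  lex  "idea"
[5,7] NP  >  k=6
[4,7] (NP\NP)/PP  >  k=5
[7,8] PP  lex  "gave"
[4,8] NP\NP  >  k=7
[3,8] NP\PP  <B  k=4
[0,8] S  >  k=3

[0,8] S   >
  [0,3] S/(NP\PP)   <
    [0,2] NP   <
      [0,1] "a" : S/NP
      [1,2] "in" : NP\(S/NP)
    [2,3] "ate" : (S/(NP\PP))\NP
  [3,8] NP\PP   <B
    [3,4] "chased" : NP\PP
    [4,8] NP\NP   >
      [4,7] (NP\NP)/PP   >
        [4,5] "found" : ((NP\NP)/PP)/NP
        [5,7] NP   >
          [5,6] "from" : NP/S
          [6,7] "idea" : S
      [7,8] "gave" : PP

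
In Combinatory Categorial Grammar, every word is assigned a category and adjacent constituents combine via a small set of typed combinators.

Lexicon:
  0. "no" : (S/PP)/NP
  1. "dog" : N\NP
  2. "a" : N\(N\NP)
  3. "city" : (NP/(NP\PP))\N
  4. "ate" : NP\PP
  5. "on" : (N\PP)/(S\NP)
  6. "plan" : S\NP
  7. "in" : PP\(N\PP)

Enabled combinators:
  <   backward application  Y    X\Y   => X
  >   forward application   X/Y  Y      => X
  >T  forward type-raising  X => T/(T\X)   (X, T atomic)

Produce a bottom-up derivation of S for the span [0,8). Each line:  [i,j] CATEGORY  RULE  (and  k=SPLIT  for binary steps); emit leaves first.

[0,1] (S/PP)/NP  lex  "no"
[1,2] N\NP  lex  "dog"
[2,3] N\(N\NP)  lex  "a"
[1,3] N  <  k=2
[3,4] (NP/(NP\PP))\N  lex  "city"
[1,4] NP/(NP\PP)  <  k=3
[4,5] NP\PP  lex  "ate"
[1,5] NP  >  k=4
[0,5] S/PP  >  k=1
[5,6] (N\PP)/(S\NP)  lex  "on"
[6,7] S\NP  lex  "plan"
[5,7] N\PP  >  k=6
[7,8] PP\(N\PP)  lex  "in"
[5,8] PP  <  k=7
[0,8] S  >  k=5

[0,8] S   >
  [0,5] S/PP   >
    [0,1] "no" : (S/PP)/NP
    [1,5] NP   >
      [1,4] NP/(NP\PP)   <
        [1,3] N   <
          [1,2] "dog" : N\NP
          [2,3] "a" : N\(N\NP)
        [3,4] "city" : (NP/(NP\PP))\N
      [4,5] "ate" : NP\PP
  [5,8] PP   <
    [5,7] N\PP   >
      [5,6] "on" : (N\PP)/(S\NP)
      [6,7] "plan" : S\NP
    [7,8] "in" : PP\(N\PP)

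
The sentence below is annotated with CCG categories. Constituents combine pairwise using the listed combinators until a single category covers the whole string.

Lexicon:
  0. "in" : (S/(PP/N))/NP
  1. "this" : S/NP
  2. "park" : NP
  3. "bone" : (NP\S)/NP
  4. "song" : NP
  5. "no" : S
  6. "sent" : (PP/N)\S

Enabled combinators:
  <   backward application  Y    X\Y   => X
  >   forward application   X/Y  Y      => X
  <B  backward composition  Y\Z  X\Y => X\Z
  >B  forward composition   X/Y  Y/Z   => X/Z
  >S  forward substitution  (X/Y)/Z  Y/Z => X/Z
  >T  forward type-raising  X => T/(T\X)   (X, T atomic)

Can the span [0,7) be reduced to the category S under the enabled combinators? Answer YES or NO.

[0,7] S   >
  [0,5] S/(PP/N)   >
    [0,1] "in" : (S/(PP/N))/NP
    [1,5] NP   <
      [1,3] S   >
        [1,2] "this" : S/NP
        [2,3] "park" : NP
      [3,5] NP\S   >
        [3,4] "bone" : (NP\S)/NP
        [4,5] "song" : NP
  [5,7] PP/N   <
    [5,6] "no" : S
    [6,7] "sent" : (PP/N)\S

YES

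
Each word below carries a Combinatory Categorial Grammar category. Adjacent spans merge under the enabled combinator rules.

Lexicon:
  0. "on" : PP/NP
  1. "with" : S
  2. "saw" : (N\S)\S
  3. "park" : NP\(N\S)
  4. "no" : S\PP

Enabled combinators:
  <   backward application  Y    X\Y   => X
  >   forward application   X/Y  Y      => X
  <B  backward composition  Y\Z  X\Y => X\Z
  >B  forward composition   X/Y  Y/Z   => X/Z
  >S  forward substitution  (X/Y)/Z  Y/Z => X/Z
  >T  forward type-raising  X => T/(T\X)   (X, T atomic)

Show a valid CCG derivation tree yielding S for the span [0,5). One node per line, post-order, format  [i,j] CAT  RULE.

[0,1] PP/NP  lex  "on"
[1,2] S  lex  "with"
[2,3] (N\S)\S  lex  "saw"
[3,4] NP\(N\S)  lex  "park"
[2,4] NP\S  <B  k=3
[1,4] NP  <  k=2
[0,4] PP  >  k=1
[4,5] S\PP  lex  "no"
[0,5] S  <  k=4

[0,5] S   <
  [0,4] PP   >
    [0,1] "on" : PP/NP
    [1,4] NP   <
      [1,2] "with" : S
      [2,4] NP\S   <B
        [2,3] "saw" : (N\S)\S
        [3,4] "park" : NP\(N\S)
  [4,5] "no" : S\PP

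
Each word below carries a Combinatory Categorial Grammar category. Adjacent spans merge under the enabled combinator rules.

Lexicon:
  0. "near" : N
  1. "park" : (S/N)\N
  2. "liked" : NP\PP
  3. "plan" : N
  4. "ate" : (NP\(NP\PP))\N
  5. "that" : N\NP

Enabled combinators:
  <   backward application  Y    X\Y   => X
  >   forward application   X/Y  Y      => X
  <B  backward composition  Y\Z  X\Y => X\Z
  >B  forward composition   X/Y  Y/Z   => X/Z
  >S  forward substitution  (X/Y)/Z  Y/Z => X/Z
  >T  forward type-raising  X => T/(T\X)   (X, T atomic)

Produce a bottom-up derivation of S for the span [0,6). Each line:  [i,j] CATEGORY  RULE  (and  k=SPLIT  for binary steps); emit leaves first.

[0,1] N  lex  "near"
[1,2] (S/N)\N  lex  "park"
[0,2] S/N  <  k=1
[2,3] NP\PP  lex  "liked"
[3,4] N  lex  "plan"
[4,5] (NP\(NP\PP))\N  lex  "ate"
[3,5] NP\(NP\PP)  <  k=4
[2,5] NP  <  k=3
[5,6] N\NP  lex  "that"
[2,6] N  <  k=5
[0,6] S  >  k=2

[0,6] S   >
  [0,2] S/N   <
    [0,1] "near" : N
    [1,2] "park" : (S/N)\N
  [2,6] N   <
    [2,5] NP   <
      [2,3] "liked" : NP\PP
      [3,5] NP\(NP\PP)   <
        [3,4] "plan" : N
        [4,5] "ate" : (NP\(NP\PP))\N
    [5,6] "that" : N\NP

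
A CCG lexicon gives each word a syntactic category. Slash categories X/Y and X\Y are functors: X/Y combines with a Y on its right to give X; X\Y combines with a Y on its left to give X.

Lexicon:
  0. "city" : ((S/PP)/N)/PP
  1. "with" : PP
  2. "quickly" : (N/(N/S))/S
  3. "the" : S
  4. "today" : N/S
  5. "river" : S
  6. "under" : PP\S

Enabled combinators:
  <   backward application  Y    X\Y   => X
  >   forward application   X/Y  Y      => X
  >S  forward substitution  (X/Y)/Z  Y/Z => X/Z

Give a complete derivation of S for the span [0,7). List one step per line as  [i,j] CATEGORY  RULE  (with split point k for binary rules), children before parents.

[0,1] ((S/PP)/N)/PP  lex  "city"
[1,2] PP  lex  "with"
[0,2] (S/PP)/N  >  k=1
[2,3] (N/(N/S))/S  lex  "quickly"
[3,4] S  lex  "the"
[2,4] N/(N/S)  >  k=3
[4,5] N/S  lex  "today"
[2,5] N  >  k=4
[0,5] S/PP  >  k=2
[5,6] S  lex  "river"
[6,7] PP\S  lex  "under"
[5,7] PP  <  k=6
[0,7] S  >  k=5

[0,7] S   >
  [0,5] S/PP   >
    [0,2] (S/PP)/N   >
      [0,1] "city" : ((S/PP)/N)/PP
      [1,2] "with" : PP
    [2,5] N   >
      [2,4] N/(N/S)   >
        [2,3] "quickly" : (N/(N/S))/S
        [3,4] "the" : S
      [4,5] "today" : N/S
  [5,7] PP   <
    [5,6] "river" : S
    [6,7] "under" : PP\S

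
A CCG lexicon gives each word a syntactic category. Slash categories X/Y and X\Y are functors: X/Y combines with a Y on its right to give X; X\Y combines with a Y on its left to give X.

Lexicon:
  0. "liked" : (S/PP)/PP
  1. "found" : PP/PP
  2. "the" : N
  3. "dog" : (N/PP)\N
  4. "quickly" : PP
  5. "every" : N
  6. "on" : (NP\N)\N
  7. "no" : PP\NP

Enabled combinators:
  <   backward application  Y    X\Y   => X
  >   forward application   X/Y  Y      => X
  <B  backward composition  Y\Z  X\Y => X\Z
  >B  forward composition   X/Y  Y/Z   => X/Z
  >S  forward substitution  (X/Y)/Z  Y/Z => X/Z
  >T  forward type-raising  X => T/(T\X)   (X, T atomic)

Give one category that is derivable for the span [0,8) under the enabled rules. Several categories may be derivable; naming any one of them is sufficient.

S

[0,8] S   >
  [0,2] S/PP   >S
    [0,1] "liked" : (S/PP)/PP
    [1,2] "found" : PP/PP
  [2,8] PP   <
    [2,5] N   >
      [2,4] N/PP   <
        [2,3] "the" : N
        [3,4] "dog" : (N/PP)\N
      [4,5] "quickly" : PP
    [5,8] PP\N   <B
      [5,7] NP\N   <
        [5,6] "every" : N
        [6,7] "on" : (NP\N)\N
      [7,8] "no" : PP\NP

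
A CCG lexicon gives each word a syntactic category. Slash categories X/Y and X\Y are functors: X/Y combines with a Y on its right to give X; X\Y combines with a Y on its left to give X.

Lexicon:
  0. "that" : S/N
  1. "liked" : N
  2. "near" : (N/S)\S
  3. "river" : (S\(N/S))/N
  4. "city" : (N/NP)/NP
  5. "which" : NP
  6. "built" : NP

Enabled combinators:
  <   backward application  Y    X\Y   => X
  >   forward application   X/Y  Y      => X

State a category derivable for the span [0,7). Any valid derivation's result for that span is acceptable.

S

[0,7] S   <
  [0,3] N/S   <
    [0,2] S   >
      [0,1] "that" : S/N
      [1,2] "liked" : N
    [2,3] "near" : (N/S)\S
  [3,7] S\(N/S)   >
    [3,4] "river" : (S\(N/S))/N
    [4,7] N   >
      [4,6] N/NP   >
        [4,5] "city" : (N/NP)/NP
        [5,6] "which" : NP
      [6,7] "built" : NP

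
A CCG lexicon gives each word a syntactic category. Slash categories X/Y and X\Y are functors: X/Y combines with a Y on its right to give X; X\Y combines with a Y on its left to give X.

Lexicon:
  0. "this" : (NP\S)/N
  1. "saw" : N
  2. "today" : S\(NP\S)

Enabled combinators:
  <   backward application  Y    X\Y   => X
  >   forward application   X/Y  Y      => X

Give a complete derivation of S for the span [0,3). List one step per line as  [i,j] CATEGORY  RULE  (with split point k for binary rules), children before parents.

[0,3] S   <
  [0,2] NP\S   >
    [0,1] "this" : (NP\S)/N
    [1,2] "saw" : N
  [2,3] "today" : S\(NP\S)

[0,1] (NP\S)/N  lex  "this"
[1,2] N  lex  "saw"
[0,2] NP\S  >  k=1
[2,3] S\(NP\S)  lex  "today"
[0,3] S  <  k=2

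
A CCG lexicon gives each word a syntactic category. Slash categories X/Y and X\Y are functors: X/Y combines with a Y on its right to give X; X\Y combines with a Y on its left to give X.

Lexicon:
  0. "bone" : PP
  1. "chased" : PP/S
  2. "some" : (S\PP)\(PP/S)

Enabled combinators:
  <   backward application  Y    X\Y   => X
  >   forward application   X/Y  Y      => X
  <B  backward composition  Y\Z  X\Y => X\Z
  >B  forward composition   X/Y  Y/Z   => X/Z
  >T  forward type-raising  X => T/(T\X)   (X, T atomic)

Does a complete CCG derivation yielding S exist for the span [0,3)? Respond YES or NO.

[0,3] S   <
  [0,1] "bone" : PP
  [1,3] S\PP   <
    [1,2] "chased" : PP/S
    [2,3] "some" : (S\PP)\(PP/S)

YES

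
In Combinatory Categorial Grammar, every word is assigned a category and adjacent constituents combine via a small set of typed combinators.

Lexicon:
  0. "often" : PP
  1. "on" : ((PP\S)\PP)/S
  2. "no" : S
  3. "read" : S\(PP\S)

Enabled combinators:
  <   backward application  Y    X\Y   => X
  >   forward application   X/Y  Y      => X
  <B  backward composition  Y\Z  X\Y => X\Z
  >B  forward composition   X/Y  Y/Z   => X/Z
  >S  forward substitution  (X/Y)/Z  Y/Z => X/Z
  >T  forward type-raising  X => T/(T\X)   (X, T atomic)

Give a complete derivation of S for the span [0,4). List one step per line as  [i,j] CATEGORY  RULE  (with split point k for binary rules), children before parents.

[0,4] S   <
  [0,3] PP\S   <
    [0,1] "often" : PP
    [1,3] (PP\S)\PP   >
      [1,2] "on" : ((PP\S)\PP)/S
      [2,3] "no" : S
  [3,4] "read" : S\(PP\S)

[0,1] PP  lex  "often"
[1,2] ((PP\S)\PP)/S  lex  "on"
[2,3] S  lex  "no"
[1,3] (PP\S)\PP  >  k=2
[0,3] PP\S  <  k=1
[3,4] S\(PP\S)  lex  "read"
[0,4] S  <  k=3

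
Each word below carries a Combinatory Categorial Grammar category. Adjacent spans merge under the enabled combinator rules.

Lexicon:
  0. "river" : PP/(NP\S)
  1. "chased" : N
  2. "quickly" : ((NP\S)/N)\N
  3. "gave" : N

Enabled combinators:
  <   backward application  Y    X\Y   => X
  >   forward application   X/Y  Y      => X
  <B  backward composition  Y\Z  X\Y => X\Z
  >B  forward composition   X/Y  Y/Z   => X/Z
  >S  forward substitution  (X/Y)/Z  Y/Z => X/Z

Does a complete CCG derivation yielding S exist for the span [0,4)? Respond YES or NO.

NO

PP/(NP\S) N ((NP\S)/N)\N N
CKY chart[0,4] = {PP}; S ∉ chart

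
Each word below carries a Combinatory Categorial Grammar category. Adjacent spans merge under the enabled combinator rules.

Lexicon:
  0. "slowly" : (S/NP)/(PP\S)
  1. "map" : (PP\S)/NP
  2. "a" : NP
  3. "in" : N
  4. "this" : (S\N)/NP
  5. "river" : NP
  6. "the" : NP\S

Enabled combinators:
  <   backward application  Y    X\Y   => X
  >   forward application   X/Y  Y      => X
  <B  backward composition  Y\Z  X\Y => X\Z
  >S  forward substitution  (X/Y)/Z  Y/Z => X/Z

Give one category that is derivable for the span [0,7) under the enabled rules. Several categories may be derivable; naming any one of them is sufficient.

S

[0,7] S   >
  [0,3] S/NP   >
    [0,1] "slowly" : (S/NP)/(PP\S)
    [1,3] PP\S   >
      [1,2] "map" : (PP\S)/NP
      [2,3] "a" : NP
  [3,7] NP   <
    [3,4] "in" : N
    [4,7] NP\N   <B
      [4,6] S\N   >
        [4,5] "this" : (S\N)/NP
        [5,6] "river" : NP
      [6,7] "the" : NP\S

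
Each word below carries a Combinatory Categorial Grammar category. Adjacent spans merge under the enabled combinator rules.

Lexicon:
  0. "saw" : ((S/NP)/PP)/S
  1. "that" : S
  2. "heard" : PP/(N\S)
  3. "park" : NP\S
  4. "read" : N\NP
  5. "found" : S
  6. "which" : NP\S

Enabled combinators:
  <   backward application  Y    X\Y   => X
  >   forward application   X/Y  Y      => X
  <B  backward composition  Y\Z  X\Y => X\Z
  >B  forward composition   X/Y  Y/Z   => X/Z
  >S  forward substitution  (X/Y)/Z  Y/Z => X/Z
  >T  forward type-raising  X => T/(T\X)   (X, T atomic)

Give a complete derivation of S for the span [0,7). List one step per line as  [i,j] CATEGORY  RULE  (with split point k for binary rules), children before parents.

[0,1] ((S/NP)/PP)/S  lex  "saw"
[1,2] S  lex  "that"
[0,2] (S/NP)/PP  >  k=1
[2,3] PP/(N\S)  lex  "heard"
[3,4] NP\S  lex  "park"
[4,5] N\NP  lex  "read"
[3,5] N\S  <B  k=4
[2,5] PP  >  k=3
[0,5] S/NP  >  k=2
[5,6] S  lex  "found"
[5,6] NP/(NP\S)  >T
[6,7] NP\S  lex  "which"
[5,7] NP  >  k=6
[0,7] S  >  k=5

[0,7] S   >
  [0,5] S/NP   >
    [0,2] (S/NP)/PP   >
      [0,1] "saw" : ((S/NP)/PP)/S
      [1,2] "that" : S
    [2,5] PP   >
      [2,3] "heard" : PP/(N\S)
      [3,5] N\S   <B
        [3,4] "park" : NP\S
        [4,5] "read" : N\NP
  [5,7] NP   >
    [5,6] NP/(NP\S)   >T
      [5,6] "found" : S
    [6,7] "which" : NP\S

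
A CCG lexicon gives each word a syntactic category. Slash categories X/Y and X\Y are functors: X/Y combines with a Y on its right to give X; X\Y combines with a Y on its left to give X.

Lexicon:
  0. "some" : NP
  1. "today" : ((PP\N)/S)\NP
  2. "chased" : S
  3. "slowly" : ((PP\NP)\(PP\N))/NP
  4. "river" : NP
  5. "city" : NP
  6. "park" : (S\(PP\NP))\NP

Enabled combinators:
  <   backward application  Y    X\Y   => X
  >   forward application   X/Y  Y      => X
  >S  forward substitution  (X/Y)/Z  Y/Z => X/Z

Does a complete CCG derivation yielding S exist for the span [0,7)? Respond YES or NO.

[0,7] S   <
  [0,5] PP\NP   <
    [0,3] PP\N   >
      [0,2] (PP\N)/S   <
        [0,1] "some" : NP
        [1,2] "today" : ((PP\N)/S)\NP
      [2,3] "chased" : S
    [3,5] (PP\NP)\(PP\N)   >
      [3,4] "slowly" : ((PP\NP)\(PP\N))/NP
      [4,5] "river" : NP
  [5,7] S\(PP\NP)   <
    [5,6] "city" : NP
    [6,7] "park" : (S\(PP\NP))\NP

YES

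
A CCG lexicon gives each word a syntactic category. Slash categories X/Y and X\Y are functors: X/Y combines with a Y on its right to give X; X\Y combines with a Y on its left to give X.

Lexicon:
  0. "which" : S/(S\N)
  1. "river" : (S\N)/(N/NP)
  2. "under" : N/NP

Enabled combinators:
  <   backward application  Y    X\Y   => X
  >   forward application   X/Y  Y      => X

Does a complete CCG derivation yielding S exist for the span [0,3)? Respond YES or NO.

YES

[0,3] S   >
  [0,1] "which" : S/(S\N)
  [1,3] S\N   >
    [1,2] "river" : (S\N)/(N/NP)
    [2,3] "under" : N/NP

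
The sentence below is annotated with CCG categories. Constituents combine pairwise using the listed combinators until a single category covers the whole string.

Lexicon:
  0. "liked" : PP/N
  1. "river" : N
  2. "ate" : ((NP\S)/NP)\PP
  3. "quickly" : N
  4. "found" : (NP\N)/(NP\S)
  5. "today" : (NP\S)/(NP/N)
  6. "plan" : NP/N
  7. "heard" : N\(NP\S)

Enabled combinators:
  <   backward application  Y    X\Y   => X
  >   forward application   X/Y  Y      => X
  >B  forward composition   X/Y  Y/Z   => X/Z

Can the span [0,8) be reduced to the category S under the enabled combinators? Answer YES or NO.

NO

PP/N N ((NP\S)/NP)\PP N (NP\N)/(NP\S) (NP\S)/(NP/N) NP/N N\(NP\S)
CKY chart[0,8] = {N}; S ∉ chart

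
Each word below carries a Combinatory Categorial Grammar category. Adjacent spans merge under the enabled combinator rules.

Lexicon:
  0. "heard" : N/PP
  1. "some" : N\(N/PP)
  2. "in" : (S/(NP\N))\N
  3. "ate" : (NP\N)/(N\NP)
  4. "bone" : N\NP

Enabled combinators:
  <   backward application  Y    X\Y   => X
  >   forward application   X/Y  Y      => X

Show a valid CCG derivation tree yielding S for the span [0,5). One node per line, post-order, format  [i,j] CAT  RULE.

[0,5] S   >
  [0,3] S/(NP\N)   <
    [0,2] N   <
      [0,1] "heard" : N/PP
      [1,2] "some" : N\(N/PP)
    [2,3] "in" : (S/(NP\N))\N
  [3,5] NP\N   >
    [3,4] "ate" : (NP\N)/(N\NP)
    [4,5] "bone" : N\NP

[0,1] N/PP  lex  "heard"
[1,2] N\(N/PP)  lex  "some"
[0,2] N  <  k=1
[2,3] (S/(NP\N))\N  lex  "in"
[0,3] S/(NP\N)  <  k=2
[3,4] (NP\N)/(N\NP)  lex  "ate"
[4,5] N\NP  lex  "bone"
[3,5] NP\N  >  k=4
[0,5] S  >  k=3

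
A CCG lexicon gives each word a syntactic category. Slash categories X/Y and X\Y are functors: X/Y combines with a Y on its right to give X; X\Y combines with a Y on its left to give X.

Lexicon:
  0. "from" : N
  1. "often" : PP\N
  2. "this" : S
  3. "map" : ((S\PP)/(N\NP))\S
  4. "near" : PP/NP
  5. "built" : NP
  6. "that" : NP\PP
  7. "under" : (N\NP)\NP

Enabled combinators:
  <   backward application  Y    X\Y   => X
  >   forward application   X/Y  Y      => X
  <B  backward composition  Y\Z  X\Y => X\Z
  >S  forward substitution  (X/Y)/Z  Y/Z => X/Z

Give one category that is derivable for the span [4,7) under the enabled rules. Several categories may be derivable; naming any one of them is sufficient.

[0,8] S   <
  [0,2] PP   <
    [0,1] "from" : N
    [1,2] "often" : PP\N
  [2,8] S\PP   >
    [2,4] (S\PP)/(N\NP)   <
      [2,3] "this" : S
      [3,4] "map" : ((S\PP)/(N\NP))\S
    [4,8] N\NP   <
      [4,7] NP   <
        [4,6] PP   >
          [4,5] "near" : PP/NP
          [5,6] "built" : NP
        [6,7] "that" : NP\PP
      [7,8] "under" : (N\NP)\NP

NP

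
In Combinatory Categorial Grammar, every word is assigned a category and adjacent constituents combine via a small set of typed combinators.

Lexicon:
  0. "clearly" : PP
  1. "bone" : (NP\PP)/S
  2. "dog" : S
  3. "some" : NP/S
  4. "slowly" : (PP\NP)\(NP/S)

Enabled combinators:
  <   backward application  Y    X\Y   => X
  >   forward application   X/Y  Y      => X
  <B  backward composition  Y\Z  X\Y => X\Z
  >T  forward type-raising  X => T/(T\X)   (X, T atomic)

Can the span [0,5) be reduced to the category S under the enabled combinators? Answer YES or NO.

NO

PP (NP\PP)/S S NP/S (PP\NP)\(NP/S)
CKY chart[0,5] = {N/(N\PP), NP/(NP\PP), PP, PP/(PP\PP), S/(S\PP)}; S ∉ chart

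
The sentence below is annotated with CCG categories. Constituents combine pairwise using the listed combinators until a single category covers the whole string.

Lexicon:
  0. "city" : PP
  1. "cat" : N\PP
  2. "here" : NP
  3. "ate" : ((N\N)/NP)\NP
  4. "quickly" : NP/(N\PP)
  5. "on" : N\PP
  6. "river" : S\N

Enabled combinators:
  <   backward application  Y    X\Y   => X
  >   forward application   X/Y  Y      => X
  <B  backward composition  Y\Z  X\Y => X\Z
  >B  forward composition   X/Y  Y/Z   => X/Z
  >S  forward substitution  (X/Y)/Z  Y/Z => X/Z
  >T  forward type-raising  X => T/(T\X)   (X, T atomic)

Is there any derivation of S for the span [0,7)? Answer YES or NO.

YES

[0,7] S   <
  [0,2] N   <
    [0,1] "city" : PP
    [1,2] "cat" : N\PP
  [2,7] S\N   <B
    [2,6] N\N   >
      [2,4] (N\N)/NP   <
        [2,3] "here" : NP
        [3,4] "ate" : ((N\N)/NP)\NP
      [4,6] NP   >
        [4,5] "quickly" : NP/(N\PP)
        [5,6] "on" : N\PP
    [6,7] "river" : S\N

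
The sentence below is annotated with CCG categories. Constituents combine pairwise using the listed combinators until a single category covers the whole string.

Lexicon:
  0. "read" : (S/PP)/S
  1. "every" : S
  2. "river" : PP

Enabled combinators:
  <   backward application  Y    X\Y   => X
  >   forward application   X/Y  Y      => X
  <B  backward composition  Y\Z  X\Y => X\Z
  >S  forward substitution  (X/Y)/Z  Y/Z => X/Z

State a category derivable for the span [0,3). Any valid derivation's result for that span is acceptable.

S

[0,3] S   >
  [0,2] S/PP   >
    [0,1] "read" : (S/PP)/S
    [1,2] "every" : S
  [2,3] "river" : PP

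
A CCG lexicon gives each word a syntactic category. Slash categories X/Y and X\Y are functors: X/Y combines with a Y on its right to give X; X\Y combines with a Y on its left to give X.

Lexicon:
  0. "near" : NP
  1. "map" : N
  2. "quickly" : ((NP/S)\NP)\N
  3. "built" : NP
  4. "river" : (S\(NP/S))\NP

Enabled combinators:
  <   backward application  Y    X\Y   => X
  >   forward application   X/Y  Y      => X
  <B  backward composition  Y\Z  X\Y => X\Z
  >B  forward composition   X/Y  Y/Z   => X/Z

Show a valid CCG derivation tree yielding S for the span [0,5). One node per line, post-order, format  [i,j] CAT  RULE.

[0,1] NP  lex  "near"
[1,2] N  lex  "map"
[2,3] ((NP/S)\NP)\N  lex  "quickly"
[1,3] (NP/S)\NP  <  k=2
[0,3] NP/S  <  k=1
[3,4] NP  lex  "built"
[4,5] (S\(NP/S))\NP  lex  "river"
[3,5] S\(NP/S)  <  k=4
[0,5] S  <  k=3

[0,5] S   <
  [0,3] NP/S   <
    [0,1] "near" : NP
    [1,3] (NP/S)\NP   <
      [1,2] "map" : N
      [2,3] "quickly" : ((NP/S)\NP)\N
  [3,5] S\(NP/S)   <
    [3,4] "built" : NP
    [4,5] "river" : (S\(NP/S))\NP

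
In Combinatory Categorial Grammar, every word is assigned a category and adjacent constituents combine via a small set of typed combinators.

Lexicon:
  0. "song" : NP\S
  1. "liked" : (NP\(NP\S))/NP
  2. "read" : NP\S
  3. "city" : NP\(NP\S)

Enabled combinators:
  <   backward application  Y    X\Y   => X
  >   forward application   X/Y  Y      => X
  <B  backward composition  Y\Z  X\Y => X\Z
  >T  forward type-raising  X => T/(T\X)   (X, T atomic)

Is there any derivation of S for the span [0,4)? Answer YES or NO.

NO

NP\S (NP\(NP\S))/NP NP\S NP\(NP\S)
CKY chart[0,4] = {N/(N\NP), NP, NP/(NP\NP), PP/(PP\NP), S/(S\NP)}; S ∉ chart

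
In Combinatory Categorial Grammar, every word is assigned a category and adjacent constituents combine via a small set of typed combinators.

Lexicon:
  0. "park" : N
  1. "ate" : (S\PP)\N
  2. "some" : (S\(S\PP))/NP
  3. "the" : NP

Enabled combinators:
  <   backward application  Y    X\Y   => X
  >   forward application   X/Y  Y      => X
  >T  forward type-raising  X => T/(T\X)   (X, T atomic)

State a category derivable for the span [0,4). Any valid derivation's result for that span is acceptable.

S

[0,4] S   <
  [0,2] S\PP   <
    [0,1] "park" : N
    [1,2] "ate" : (S\PP)\N
  [2,4] S\(S\PP)   >
    [2,3] "some" : (S\(S\PP))/NP
    [3,4] "the" : NP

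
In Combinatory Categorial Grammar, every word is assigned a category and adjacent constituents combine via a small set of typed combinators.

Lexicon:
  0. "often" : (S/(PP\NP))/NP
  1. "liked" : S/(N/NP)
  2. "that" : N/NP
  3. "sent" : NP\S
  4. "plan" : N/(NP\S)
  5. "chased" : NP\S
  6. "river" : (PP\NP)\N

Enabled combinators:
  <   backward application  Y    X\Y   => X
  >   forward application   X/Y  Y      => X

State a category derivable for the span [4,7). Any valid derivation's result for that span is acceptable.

[0,7] S   >
  [0,4] S/(PP\NP)   >
    [0,1] "often" : (S/(PP\NP))/NP
    [1,4] NP   <
      [1,3] S   >
        [1,2] "liked" : S/(N/NP)
        [2,3] "that" : N/NP
      [3,4] "sent" : NP\S
  [4,7] PP\NP   <
    [4,6] N   >
      [4,5] "plan" : N/(NP\S)
      [5,6] "chased" : NP\S
    [6,7] "river" : (PP\NP)\N

PP\NP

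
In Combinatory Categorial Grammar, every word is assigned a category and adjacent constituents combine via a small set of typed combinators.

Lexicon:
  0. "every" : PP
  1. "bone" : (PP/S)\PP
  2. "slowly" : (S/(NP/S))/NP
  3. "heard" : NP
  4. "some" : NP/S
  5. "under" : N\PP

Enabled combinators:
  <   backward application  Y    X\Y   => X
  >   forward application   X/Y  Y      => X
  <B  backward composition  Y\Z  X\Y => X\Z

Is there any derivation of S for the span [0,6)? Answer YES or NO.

NO

PP (PP/S)\PP (S/(NP/S))/NP NP NP/S N\PP
CKY chart[0,6] = {N}; S ∉ chart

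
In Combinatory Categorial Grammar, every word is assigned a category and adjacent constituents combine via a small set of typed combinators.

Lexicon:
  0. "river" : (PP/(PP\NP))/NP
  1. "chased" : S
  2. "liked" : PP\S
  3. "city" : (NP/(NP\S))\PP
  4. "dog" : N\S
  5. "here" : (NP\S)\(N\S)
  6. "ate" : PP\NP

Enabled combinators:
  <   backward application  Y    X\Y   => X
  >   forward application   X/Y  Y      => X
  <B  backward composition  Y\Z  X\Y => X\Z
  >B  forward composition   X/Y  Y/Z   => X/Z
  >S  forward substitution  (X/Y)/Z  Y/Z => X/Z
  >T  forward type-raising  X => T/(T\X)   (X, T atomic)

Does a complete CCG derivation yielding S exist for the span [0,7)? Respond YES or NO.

NO

(PP/(PP\NP))/NP S PP\S (NP/(NP\S))\PP N\S (NP\S)\(N\S) PP\NP
CKY chart[0,7] = {(PP/(PP\NP))/(NP\PP), N/(N\PP), NP/(NP\PP), PP, PP/(PP\PP), S/(S\PP)}; S ∉ chart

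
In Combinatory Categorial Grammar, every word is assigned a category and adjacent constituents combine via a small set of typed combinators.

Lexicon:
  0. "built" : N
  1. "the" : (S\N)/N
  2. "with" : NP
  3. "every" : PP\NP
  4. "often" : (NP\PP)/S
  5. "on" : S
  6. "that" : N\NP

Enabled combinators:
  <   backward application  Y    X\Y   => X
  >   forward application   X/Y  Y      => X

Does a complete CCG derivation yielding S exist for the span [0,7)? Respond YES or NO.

YES

[0,7] S   <
  [0,1] "built" : N
  [1,7] S\N   >
    [1,2] "the" : (S\N)/N
    [2,7] N   <
      [2,6] NP   <
        [2,4] PP   <
          [2,3] "with" : NP
          [3,4] "every" : PP\NP
        [4,6] NP\PP   >
          [4,5] "often" : (NP\PP)/S
          [5,6] "on" : S
      [6,7] "that" : N\NP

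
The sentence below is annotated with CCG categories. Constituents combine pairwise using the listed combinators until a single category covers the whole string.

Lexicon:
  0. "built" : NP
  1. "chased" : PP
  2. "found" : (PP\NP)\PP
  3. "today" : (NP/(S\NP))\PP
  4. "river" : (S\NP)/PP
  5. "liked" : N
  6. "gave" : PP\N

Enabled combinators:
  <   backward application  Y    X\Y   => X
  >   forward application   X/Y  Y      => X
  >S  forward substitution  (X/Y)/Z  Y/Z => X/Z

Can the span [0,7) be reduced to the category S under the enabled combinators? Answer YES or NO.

NO

NP PP (PP\NP)\PP (NP/(S\NP))\PP (S\NP)/PP N PP\N
CKY chart[0,7] = {NP}; S ∉ chart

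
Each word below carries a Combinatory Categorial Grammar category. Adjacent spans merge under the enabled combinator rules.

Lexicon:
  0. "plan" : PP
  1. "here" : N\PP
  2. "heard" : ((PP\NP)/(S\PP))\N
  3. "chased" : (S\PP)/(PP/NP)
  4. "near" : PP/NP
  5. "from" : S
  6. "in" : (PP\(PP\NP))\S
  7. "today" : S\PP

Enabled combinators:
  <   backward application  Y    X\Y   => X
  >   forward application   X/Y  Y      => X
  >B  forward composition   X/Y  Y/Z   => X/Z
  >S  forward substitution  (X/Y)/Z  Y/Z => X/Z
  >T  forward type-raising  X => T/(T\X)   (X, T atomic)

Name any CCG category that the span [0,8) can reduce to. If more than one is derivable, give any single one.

S

[0,8] S   <
  [0,7] PP   <
    [0,5] PP\NP   >
      [0,3] (PP\NP)/(S\PP)   <
        [0,2] N   <
          [0,1] "plan" : PP
          [1,2] "here" : N\PP
        [2,3] "heard" : ((PP\NP)/(S\PP))\N
      [3,5] S\PP   >
        [3,4] "chased" : (S\PP)/(PP/NP)
        [4,5] "near" : PP/NP
    [5,7] PP\(PP\NP)   <
      [5,6] "from" : S
      [6,7] "in" : (PP\(PP\NP))\S
  [7,8] "today" : S\PP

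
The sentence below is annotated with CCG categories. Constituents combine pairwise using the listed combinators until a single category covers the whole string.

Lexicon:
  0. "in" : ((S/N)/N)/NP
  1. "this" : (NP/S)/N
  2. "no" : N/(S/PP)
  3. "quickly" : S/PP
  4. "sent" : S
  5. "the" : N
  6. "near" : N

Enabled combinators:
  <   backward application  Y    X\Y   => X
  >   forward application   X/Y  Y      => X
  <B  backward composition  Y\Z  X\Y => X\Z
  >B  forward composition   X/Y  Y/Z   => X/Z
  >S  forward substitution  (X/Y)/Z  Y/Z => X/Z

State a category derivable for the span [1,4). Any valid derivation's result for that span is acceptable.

[0,7] S   >
  [0,6] S/N   >
    [0,5] (S/N)/N   >
      [0,1] "in" : ((S/N)/N)/NP
      [1,5] NP   >
        [1,4] NP/S   >
          [1,2] "this" : (NP/S)/N
          [2,4] N   >
            [2,3] "no" : N/(S/PP)
            [3,4] "quickly" : S/PP
        [4,5] "sent" : S
    [5,6] "the" : N
  [6,7] "near" : N

NP/S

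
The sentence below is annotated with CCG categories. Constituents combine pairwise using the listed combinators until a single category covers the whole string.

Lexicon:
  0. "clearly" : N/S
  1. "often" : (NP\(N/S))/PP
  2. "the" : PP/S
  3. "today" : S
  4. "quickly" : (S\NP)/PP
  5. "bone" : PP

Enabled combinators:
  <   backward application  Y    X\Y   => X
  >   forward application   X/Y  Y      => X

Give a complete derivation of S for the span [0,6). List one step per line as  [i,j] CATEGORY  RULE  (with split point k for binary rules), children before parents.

[0,1] N/S  lex  "clearly"
[1,2] (NP\(N/S))/PP  lex  "often"
[2,3] PP/S  lex  "the"
[3,4] S  lex  "today"
[2,4] PP  >  k=3
[1,4] NP\(N/S)  >  k=2
[0,4] NP  <  k=1
[4,5] (S\NP)/PP  lex  "quickly"
[5,6] PP  lex  "bone"
[4,6] S\NP  >  k=5
[0,6] S  <  k=4

[0,6] S   <
  [0,4] NP   <
    [0,1] "clearly" : N/S
    [1,4] NP\(N/S)   >
      [1,2] "often" : (NP\(N/S))/PP
      [2,4] PP   >
        [2,3] "the" : PP/S
        [3,4] "today" : S
  [4,6] S\NP   >
    [4,5] "quickly" : (S\NP)/PP
    [5,6] "bone" : PP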